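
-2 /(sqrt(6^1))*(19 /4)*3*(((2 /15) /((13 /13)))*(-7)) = 133*sqrt(6) /30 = 10.86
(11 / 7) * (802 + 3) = 1265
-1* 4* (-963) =3852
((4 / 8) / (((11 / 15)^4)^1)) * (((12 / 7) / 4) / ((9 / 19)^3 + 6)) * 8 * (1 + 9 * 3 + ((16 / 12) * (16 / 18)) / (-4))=3498090000 / 130074637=26.89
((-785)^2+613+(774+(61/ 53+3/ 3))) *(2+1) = 98200650/ 53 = 1852842.45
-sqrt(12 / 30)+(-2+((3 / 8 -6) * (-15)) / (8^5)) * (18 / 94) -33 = -411297861 / 12320768 -sqrt(10) / 5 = -34.01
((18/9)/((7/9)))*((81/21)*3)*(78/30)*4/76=18954/4655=4.07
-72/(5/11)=-792/5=-158.40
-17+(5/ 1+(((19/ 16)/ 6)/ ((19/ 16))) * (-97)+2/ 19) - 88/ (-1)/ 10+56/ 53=-549967/ 30210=-18.20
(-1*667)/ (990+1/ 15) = -10005/ 14851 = -0.67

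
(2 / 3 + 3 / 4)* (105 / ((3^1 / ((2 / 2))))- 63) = -119 / 3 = -39.67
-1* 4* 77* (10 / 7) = -440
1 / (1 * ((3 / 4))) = 4 / 3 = 1.33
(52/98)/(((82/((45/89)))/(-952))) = -79560/25543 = -3.11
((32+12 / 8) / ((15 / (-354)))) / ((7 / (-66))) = 260898 / 35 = 7454.23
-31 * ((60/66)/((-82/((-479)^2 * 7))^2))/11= -399824894993195/406802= -982848892.07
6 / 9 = 2 / 3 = 0.67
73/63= 1.16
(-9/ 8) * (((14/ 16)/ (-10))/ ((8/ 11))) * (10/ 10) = 693/ 5120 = 0.14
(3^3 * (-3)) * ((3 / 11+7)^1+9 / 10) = -72819 / 110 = -661.99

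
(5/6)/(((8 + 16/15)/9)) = 225/272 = 0.83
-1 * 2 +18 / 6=1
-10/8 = -5/4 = -1.25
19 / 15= 1.27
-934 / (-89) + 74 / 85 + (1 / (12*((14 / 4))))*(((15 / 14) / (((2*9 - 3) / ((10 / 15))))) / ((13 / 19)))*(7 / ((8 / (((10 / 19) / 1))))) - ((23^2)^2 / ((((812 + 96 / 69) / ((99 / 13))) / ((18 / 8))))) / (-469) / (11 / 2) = 2718298610791 / 199127110140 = 13.65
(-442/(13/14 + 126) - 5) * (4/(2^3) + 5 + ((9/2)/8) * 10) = -1341497/14216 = -94.37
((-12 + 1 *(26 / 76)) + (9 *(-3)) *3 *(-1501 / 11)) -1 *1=4614787 / 418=11040.16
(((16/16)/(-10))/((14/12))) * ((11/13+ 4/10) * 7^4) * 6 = -500094/325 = -1538.75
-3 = -3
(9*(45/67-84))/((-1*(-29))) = -50247/1943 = -25.86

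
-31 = -31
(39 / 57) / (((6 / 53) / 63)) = 380.76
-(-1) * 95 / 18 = 95 / 18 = 5.28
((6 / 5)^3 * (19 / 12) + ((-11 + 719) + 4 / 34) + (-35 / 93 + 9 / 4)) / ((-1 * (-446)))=563410933 / 352563000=1.60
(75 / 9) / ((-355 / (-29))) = 145 / 213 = 0.68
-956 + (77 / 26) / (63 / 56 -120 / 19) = -9811544 / 10257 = -956.57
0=0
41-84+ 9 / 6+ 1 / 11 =-911 / 22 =-41.41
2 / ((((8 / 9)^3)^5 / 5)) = 1029455660473245 / 17592186044416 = 58.52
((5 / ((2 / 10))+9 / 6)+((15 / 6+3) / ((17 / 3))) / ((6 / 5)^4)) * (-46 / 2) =-9110461 / 14688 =-620.27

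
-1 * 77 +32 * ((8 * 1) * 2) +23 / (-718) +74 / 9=2863895 / 6462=443.19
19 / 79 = 0.24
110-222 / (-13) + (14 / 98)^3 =566649 / 4459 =127.08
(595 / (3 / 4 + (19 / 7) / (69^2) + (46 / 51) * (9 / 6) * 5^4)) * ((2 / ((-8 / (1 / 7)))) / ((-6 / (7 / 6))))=37455845 / 7672013876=0.00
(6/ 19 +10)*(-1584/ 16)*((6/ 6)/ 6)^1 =-3234/ 19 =-170.21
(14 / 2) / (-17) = -7 / 17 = -0.41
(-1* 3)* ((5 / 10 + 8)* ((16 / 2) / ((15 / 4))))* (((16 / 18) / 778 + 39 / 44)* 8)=-14874592 / 38511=-386.24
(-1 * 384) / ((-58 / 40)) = 7680 / 29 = 264.83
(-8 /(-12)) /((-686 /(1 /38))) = -1 /39102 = -0.00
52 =52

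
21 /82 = 0.26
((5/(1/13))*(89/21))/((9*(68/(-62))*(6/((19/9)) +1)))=-3407365/469098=-7.26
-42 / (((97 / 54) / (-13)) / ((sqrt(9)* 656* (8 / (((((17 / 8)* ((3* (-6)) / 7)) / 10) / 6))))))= -86649937920 / 1649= -52546960.53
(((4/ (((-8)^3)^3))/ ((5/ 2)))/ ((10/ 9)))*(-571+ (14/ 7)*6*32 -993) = 531/ 41943040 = 0.00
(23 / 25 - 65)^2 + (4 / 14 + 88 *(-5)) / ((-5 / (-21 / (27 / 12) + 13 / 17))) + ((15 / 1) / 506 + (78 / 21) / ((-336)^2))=3561182133199769 / 1062174960000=3352.73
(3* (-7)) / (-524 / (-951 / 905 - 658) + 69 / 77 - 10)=964445097 / 381590201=2.53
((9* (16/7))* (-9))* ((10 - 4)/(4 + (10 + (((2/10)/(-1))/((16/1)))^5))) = -8493465600000/107042133331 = -79.35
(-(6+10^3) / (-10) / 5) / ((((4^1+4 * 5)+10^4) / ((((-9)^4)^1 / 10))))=3300183 / 2506000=1.32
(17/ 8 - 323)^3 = -33037535.67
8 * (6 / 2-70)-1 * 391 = -927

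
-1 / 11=-0.09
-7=-7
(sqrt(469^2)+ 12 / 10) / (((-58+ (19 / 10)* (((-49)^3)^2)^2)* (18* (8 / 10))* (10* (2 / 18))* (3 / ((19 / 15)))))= 44669 / 1310415622643074274294040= 0.00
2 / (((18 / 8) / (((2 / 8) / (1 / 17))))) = 34 / 9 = 3.78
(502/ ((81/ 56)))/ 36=9.64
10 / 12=0.83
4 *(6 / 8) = 3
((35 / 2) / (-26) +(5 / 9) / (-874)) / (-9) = 0.07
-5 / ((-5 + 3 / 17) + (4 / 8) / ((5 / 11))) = 1.34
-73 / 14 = -5.21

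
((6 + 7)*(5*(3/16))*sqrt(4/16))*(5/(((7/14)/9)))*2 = 8775/8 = 1096.88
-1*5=-5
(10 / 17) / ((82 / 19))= 95 / 697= 0.14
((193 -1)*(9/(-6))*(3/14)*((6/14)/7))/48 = -27/343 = -0.08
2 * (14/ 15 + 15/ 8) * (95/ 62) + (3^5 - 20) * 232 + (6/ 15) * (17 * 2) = 192540527/ 3720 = 51758.21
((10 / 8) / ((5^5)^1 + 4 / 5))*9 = 225 / 62516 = 0.00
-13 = -13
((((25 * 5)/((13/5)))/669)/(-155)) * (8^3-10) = -62750/269607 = -0.23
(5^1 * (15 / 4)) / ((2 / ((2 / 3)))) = 25 / 4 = 6.25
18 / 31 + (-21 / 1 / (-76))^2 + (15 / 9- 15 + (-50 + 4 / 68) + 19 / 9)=-1657607281 / 27395568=-60.51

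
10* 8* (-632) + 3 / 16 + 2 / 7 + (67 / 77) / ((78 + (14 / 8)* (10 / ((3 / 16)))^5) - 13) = -11430144154829417419 / 226073005059440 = -50559.53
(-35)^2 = 1225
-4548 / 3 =-1516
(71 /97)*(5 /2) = 355 /194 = 1.83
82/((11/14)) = 1148/11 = 104.36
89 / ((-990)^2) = 89 / 980100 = 0.00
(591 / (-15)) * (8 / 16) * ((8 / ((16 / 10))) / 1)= -197 / 2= -98.50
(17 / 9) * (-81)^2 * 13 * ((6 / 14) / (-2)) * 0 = 0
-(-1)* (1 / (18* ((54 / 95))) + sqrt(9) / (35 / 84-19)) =-13807 / 216756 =-0.06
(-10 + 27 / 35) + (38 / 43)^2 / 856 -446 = -455.23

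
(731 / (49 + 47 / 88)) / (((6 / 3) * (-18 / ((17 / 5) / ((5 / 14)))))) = -3827516 / 980775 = -3.90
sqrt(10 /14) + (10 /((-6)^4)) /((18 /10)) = 25 /5832 + sqrt(35) /7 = 0.85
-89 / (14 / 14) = -89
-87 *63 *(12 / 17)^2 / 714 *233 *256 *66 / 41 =-367267.25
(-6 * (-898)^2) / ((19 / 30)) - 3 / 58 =-8418857817 / 1102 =-7639616.89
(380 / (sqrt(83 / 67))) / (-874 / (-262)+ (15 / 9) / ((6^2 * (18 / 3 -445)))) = 2360169360 * sqrt(5561) / 1719626287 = 102.35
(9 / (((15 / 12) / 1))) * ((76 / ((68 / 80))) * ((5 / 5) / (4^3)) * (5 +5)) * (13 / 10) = 2223 / 17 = 130.76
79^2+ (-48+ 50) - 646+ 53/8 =5603.62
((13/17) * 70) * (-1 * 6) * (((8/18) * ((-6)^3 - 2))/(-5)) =-317408/51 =-6223.69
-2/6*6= -2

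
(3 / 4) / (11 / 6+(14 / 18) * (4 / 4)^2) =27 / 94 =0.29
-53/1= -53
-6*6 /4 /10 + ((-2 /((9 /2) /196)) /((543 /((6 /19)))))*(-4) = -215839 /309510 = -0.70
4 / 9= 0.44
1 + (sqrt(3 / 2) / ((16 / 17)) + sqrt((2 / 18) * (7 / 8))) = 2.61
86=86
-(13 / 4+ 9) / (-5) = 49 / 20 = 2.45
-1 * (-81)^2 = -6561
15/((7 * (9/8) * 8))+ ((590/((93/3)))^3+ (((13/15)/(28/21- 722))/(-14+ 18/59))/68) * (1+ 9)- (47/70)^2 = 448288920942722722963/6502620253063200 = 68939.74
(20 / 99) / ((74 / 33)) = 10 / 111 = 0.09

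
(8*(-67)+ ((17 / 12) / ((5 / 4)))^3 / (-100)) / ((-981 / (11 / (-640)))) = -1989954043 / 211896000000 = -0.01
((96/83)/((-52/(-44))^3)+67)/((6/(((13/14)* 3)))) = 12345293/392756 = 31.43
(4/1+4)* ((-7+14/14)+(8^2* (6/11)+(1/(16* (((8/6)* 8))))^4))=21852793602939/94489280512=231.27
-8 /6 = -4 /3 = -1.33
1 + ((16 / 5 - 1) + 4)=7.20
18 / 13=1.38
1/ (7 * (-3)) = -1/ 21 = -0.05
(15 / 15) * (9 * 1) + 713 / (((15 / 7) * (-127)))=6.38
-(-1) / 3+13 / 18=19 / 18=1.06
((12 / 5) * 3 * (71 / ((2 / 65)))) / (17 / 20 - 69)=-332280 / 1363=-243.79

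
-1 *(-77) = 77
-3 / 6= -0.50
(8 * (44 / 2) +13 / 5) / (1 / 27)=24111 / 5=4822.20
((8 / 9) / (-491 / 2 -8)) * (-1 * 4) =64 / 4563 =0.01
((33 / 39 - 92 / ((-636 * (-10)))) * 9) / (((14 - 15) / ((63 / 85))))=-3249099 / 585650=-5.55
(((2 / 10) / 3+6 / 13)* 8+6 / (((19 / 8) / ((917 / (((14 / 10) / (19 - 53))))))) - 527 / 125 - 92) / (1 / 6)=-10439401214 / 30875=-338118.26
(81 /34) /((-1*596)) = -81 /20264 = -0.00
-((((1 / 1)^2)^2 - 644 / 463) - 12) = 5737 / 463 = 12.39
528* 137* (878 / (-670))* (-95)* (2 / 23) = 1206709152 / 1541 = 783068.89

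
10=10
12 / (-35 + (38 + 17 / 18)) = 216 / 71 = 3.04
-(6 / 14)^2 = -0.18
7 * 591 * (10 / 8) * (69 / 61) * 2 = 1427265 / 122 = 11698.89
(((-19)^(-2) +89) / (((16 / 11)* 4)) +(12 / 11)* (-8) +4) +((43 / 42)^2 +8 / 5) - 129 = -32441319859 / 280193760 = -115.78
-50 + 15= -35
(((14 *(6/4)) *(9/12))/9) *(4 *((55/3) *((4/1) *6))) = 3080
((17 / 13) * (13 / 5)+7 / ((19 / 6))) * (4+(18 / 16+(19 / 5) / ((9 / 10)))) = 358709 / 6840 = 52.44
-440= -440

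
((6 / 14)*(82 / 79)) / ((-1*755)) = -246 / 417515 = -0.00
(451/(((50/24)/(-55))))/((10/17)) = -20240.88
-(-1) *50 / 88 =25 / 44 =0.57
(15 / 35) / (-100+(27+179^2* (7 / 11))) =33 / 1564388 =0.00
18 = 18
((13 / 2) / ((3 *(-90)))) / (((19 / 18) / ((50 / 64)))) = -65 / 3648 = -0.02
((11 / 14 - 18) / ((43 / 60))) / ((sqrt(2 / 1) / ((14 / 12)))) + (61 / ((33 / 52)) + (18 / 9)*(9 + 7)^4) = 4328548 / 33 - 1205*sqrt(2) / 86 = 131148.31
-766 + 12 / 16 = -3061 / 4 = -765.25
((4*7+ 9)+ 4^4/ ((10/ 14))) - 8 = 1937/ 5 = 387.40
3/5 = 0.60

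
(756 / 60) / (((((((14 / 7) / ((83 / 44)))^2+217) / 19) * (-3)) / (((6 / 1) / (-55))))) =16492266 / 413230675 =0.04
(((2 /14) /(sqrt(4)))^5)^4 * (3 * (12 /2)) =9 /41834127712642400780288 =0.00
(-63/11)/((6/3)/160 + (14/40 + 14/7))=-80/33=-2.42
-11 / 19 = -0.58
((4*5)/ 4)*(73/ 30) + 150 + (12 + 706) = 880.17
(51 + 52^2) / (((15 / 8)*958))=2204 / 1437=1.53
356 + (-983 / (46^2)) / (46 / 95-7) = 466383609 / 1309804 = 356.07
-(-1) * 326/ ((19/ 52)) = 16952/ 19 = 892.21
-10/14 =-0.71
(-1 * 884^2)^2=610673479936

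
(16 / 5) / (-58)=-8 / 145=-0.06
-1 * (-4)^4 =-256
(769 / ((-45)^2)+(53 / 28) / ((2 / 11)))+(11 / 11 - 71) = -6714361 / 113400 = -59.21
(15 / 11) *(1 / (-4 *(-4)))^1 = 15 / 176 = 0.09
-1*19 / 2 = -19 / 2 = -9.50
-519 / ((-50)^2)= -519 / 2500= -0.21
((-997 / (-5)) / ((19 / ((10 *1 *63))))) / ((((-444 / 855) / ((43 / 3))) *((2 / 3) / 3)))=-121539285 / 148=-821211.39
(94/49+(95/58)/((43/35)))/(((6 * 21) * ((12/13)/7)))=5165693/26396496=0.20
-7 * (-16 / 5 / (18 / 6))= 112 / 15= 7.47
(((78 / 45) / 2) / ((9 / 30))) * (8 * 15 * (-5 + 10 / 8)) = -1300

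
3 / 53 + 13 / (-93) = -410 / 4929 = -0.08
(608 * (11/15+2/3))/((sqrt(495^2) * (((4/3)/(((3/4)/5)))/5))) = 266/275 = 0.97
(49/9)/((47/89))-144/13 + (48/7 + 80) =3313859/38493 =86.09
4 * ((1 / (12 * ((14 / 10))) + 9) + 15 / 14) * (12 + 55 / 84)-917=-712975 / 1764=-404.18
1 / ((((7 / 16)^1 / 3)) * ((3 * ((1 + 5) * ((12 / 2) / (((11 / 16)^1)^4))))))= 14641 / 1032192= 0.01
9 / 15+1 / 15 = 2 / 3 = 0.67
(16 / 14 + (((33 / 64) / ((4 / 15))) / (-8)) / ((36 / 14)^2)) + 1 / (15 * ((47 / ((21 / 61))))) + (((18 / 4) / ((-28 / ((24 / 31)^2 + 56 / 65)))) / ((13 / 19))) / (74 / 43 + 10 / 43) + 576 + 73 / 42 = 4867060098137938223 / 8410780955566080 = 578.67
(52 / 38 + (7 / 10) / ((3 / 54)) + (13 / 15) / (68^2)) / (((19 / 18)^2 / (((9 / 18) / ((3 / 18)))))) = 1491079671 / 39645020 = 37.61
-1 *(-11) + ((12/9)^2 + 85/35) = 958/63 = 15.21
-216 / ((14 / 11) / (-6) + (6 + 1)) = -891 / 28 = -31.82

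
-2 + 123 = 121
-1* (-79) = 79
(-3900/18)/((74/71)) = -23075/111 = -207.88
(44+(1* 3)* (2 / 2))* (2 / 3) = 31.33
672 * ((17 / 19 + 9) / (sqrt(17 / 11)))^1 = 126336 * sqrt(187) / 323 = 5348.67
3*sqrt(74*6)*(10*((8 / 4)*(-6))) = -720*sqrt(111) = -7585.67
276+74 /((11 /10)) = 3776 /11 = 343.27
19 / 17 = 1.12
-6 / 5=-1.20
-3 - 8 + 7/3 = -26/3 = -8.67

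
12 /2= 6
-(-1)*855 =855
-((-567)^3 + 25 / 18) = 3281116709 / 18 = 182284261.61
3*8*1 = 24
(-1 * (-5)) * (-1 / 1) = -5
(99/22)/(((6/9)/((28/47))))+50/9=9.58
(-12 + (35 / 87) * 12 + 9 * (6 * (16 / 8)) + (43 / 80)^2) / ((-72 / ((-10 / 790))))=18767221 / 1055692800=0.02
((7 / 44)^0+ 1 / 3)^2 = 16 / 9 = 1.78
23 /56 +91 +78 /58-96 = -5269 /1624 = -3.24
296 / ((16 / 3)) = 111 / 2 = 55.50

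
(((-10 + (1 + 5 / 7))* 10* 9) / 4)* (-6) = 7830 / 7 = 1118.57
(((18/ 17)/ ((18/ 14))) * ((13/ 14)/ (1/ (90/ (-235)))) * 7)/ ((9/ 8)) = -1456/ 799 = -1.82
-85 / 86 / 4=-0.25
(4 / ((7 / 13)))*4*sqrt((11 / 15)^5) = 25168*sqrt(165) / 23625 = 13.68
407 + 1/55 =22386/55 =407.02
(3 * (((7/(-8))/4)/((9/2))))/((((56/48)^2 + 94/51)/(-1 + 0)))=357/7844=0.05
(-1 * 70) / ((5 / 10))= -140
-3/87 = -1/29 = -0.03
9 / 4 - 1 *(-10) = 49 / 4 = 12.25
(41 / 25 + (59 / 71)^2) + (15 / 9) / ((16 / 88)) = 8693611 / 756150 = 11.50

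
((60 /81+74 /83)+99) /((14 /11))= 2480687 /31374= 79.07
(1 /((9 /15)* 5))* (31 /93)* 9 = 1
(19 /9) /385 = 19 /3465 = 0.01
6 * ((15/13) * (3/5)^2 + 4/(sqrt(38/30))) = 162/65 + 24 * sqrt(285)/19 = 23.82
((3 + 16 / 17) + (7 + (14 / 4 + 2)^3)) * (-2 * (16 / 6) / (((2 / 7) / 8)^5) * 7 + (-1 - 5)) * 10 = -116207847894775 / 102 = -1139292626419.36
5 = 5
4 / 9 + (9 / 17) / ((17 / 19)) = 2695 / 2601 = 1.04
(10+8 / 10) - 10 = 4 / 5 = 0.80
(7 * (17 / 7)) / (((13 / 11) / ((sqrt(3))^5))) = 1683 * sqrt(3) / 13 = 224.23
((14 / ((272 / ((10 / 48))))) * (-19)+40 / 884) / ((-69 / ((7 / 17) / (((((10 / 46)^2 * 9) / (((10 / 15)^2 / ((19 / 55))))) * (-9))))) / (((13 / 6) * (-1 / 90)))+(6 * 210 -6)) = 11909975 / 1462108254912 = 0.00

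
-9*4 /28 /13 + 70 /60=583 /546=1.07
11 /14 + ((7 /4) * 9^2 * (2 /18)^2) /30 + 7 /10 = 1297 /840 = 1.54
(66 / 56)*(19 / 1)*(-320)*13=-652080 / 7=-93154.29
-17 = -17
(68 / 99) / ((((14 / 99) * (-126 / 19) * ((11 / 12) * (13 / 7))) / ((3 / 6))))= -646 / 3003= -0.22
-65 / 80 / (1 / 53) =-43.06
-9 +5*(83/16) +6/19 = 17.25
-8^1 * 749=-5992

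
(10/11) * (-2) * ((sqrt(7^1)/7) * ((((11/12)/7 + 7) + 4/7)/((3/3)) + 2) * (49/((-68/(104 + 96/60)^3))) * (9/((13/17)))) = 1635904512 * sqrt(7)/65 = 66587638.58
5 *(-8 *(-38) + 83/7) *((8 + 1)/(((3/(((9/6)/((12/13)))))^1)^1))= 431145/56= 7699.02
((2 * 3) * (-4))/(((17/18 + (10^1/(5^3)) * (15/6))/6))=-12960/103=-125.83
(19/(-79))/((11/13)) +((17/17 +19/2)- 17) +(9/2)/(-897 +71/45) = -475458499/70030972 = -6.79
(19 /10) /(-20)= -19 /200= -0.10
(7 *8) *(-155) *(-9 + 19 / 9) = 538160 / 9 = 59795.56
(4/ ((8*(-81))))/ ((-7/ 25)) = 25/ 1134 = 0.02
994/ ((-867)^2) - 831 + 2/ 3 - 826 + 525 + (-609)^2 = 277936758181/ 751689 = 369749.67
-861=-861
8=8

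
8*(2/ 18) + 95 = 863/ 9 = 95.89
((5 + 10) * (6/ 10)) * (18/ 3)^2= 324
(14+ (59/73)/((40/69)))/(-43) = -44951/125560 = -0.36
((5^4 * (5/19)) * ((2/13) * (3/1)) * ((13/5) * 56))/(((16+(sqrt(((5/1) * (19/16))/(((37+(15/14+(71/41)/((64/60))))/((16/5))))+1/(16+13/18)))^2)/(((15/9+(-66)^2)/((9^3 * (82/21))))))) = 87864710574707500/85883891215599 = 1023.06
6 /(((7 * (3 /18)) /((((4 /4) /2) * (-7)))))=-18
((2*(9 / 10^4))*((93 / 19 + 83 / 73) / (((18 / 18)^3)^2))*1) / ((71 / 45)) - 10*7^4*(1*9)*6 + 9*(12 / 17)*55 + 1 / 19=-1084982114924509 / 837054500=-1296190.53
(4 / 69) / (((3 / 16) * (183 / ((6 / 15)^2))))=256 / 947025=0.00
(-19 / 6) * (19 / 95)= -0.63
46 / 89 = 0.52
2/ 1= 2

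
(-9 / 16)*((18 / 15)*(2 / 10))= -27 / 200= -0.14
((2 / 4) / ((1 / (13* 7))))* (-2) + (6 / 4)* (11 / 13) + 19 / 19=-2307 / 26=-88.73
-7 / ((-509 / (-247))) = -1729 / 509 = -3.40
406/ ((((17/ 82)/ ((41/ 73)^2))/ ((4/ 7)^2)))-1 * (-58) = 164698134/ 634151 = 259.71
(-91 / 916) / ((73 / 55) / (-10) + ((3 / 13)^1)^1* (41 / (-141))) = 15290275 / 30756074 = 0.50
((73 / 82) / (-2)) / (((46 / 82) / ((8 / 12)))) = -0.53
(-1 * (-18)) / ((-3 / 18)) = -108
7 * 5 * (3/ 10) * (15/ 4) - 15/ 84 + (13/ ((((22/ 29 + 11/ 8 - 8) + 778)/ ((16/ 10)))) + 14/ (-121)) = 21577098523/ 551735800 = 39.11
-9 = -9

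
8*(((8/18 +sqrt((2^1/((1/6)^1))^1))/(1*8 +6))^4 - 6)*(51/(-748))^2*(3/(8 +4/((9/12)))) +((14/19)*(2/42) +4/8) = 247*sqrt(3)/26146890 +2477845567/5109849360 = 0.48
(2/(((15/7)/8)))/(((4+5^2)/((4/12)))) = 112/1305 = 0.09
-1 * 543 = -543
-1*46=-46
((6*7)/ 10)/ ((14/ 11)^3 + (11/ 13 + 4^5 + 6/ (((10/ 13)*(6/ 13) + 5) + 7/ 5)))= 1037038002/ 253777023475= 0.00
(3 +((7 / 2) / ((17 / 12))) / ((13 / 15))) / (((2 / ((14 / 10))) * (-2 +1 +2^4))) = 3017 / 11050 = 0.27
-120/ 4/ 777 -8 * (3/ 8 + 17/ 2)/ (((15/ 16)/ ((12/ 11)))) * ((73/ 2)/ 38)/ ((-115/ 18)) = 12.38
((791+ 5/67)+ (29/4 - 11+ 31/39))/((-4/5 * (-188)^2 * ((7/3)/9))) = -52954875/492553984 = -0.11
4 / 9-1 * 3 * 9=-26.56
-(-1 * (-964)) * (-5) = 4820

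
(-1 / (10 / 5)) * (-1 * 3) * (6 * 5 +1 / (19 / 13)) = 1749 / 38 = 46.03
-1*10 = -10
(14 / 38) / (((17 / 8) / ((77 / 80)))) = 539 / 3230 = 0.17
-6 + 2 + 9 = 5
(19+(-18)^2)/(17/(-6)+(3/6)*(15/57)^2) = -53067/433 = -122.56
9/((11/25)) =225/11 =20.45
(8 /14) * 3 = 12 /7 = 1.71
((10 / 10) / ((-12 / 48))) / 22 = -2 / 11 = -0.18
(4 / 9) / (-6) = -2 / 27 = -0.07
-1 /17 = -0.06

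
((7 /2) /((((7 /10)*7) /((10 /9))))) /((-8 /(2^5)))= -3.17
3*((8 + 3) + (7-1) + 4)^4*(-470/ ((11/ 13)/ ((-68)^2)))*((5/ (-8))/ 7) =1471768307100/ 11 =133797118827.27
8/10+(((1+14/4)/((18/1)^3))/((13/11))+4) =404407/84240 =4.80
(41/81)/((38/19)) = 41/162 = 0.25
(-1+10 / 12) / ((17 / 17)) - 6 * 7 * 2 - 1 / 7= -84.31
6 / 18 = 1 / 3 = 0.33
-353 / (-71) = 353 / 71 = 4.97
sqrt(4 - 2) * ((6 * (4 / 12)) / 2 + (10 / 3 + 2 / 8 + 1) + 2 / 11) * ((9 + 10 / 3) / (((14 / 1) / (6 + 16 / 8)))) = 28157 * sqrt(2) / 693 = 57.46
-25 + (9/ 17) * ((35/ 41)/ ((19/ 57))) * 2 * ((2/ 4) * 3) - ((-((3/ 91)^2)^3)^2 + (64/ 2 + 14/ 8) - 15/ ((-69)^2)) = -78017186379893907254918412680941/ 1426810852688789522772134862636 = -54.68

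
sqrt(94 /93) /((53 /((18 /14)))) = 3 * sqrt(8742) /11501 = 0.02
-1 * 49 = -49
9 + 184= 193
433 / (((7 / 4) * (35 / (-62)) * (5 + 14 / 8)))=-429536 / 6615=-64.93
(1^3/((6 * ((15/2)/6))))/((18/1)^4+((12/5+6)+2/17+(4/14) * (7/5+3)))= 119/93699804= 0.00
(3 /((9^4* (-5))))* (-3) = 1 /3645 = 0.00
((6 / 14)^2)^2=81 / 2401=0.03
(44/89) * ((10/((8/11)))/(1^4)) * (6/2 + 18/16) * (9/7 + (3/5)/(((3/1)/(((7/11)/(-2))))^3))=4310039/119616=36.03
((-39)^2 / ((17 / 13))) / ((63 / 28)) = 516.94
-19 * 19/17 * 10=-3610/17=-212.35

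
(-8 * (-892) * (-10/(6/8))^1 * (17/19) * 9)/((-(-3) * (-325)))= 970496/1235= 785.83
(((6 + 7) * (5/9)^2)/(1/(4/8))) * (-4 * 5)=-3250/81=-40.12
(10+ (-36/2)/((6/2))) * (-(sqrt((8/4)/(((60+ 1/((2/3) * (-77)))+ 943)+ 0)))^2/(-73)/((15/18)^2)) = 44352/281887675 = 0.00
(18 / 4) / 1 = 9 / 2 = 4.50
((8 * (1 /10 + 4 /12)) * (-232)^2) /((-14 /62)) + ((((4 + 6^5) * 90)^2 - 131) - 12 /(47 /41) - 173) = 490279213358.98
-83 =-83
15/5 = 3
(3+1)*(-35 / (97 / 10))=-14.43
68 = 68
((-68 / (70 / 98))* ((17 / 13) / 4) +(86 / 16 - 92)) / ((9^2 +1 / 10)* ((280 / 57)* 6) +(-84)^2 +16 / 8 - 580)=-1163351 / 87618960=-0.01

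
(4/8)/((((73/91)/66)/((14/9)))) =14014/219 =63.99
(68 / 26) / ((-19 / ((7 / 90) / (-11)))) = 119 / 122265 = 0.00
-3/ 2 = -1.50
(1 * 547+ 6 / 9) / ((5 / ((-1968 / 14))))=-538904 / 35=-15397.26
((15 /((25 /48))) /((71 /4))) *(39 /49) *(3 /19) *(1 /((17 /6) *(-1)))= -404352 /5618585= -0.07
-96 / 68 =-24 / 17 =-1.41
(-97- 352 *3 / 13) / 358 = -2317 / 4654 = -0.50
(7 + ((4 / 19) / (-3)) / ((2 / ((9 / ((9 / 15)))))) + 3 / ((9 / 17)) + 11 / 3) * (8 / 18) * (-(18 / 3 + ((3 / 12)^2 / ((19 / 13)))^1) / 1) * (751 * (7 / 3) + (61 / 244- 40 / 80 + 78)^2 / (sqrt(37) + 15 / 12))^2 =-29334038106876247217 / 200547410112- 558811884591198799 * sqrt(37) / 25068426264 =-281863515.56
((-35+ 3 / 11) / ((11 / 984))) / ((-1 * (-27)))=-125296 / 1089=-115.06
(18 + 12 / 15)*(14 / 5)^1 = 1316 / 25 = 52.64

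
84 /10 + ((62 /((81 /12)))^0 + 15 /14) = 10.47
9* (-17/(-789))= 51/263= 0.19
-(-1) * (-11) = -11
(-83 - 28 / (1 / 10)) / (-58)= 363 / 58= 6.26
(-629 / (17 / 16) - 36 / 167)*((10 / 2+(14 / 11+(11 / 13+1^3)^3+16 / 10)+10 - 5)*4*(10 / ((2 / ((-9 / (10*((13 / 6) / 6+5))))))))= 29682576282240 / 778926577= 38107.03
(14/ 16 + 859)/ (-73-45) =-6879/ 944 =-7.29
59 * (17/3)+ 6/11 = 11051/33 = 334.88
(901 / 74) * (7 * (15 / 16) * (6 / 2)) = 283815 / 1184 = 239.71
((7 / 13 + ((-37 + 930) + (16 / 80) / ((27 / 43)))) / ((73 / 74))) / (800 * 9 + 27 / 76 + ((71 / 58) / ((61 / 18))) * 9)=15606959435464 / 124077025180485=0.13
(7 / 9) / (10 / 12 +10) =14 / 195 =0.07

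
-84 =-84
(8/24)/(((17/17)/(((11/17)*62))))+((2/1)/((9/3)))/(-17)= 40/3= 13.33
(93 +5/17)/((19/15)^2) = 58.15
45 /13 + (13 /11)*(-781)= -11954 /13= -919.54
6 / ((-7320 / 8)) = -2 / 305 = -0.01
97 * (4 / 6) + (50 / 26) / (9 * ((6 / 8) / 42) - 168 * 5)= 39535994 / 611403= 64.66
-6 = -6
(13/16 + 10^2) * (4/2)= 1613/8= 201.62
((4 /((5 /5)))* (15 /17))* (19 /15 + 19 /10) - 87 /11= 611 /187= 3.27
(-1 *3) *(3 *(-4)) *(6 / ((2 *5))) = 21.60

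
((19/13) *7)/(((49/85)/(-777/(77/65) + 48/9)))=-4953205/429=-11545.93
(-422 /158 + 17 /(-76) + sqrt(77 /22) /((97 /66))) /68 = -17379 /408272 + 33*sqrt(14) /6596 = -0.02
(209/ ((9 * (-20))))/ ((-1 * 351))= 0.00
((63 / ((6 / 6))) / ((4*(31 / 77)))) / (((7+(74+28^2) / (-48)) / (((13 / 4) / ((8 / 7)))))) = -147147 / 14384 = -10.23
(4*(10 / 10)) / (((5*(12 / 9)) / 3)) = 9 / 5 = 1.80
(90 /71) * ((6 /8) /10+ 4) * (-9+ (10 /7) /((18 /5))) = -44173 /994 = -44.44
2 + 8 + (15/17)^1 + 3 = 236/17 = 13.88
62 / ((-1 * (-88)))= 31 / 44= 0.70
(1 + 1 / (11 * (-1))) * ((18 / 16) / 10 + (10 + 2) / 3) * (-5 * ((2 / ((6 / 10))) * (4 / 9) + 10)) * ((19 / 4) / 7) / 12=-692075 / 57024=-12.14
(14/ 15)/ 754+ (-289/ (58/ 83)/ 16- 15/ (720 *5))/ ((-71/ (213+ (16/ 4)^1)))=1015189427/ 12848160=79.01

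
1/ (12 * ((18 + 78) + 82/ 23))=23/ 27480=0.00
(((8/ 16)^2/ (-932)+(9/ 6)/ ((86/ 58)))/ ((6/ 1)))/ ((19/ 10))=810625/ 9137328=0.09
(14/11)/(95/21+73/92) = 27048/113003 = 0.24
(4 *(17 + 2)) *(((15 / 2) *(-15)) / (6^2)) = -475 / 2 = -237.50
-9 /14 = -0.64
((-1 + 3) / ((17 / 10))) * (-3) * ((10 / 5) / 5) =-24 / 17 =-1.41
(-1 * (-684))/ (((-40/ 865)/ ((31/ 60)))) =-305691/ 40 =-7642.28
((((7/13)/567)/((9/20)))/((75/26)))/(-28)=-2/76545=-0.00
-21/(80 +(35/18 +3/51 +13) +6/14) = -44982/204415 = -0.22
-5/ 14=-0.36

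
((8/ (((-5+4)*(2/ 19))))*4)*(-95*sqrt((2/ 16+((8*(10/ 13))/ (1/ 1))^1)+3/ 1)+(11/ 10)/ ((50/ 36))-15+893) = -33394096/ 125+7220*sqrt(25090)/ 13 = -179180.83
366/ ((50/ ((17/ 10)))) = 3111/ 250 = 12.44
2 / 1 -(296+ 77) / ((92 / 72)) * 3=-20096 / 23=-873.74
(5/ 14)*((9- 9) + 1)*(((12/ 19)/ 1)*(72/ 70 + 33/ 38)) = 7569/ 17689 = 0.43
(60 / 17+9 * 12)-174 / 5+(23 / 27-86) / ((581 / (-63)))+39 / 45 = 1837736 / 21165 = 86.83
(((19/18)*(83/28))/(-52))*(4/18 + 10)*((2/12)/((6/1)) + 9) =-906775/163296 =-5.55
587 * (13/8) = 7631/8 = 953.88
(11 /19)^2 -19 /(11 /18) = -122131 /3971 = -30.76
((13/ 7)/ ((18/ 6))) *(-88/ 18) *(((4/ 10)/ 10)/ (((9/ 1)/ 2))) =-1144/ 42525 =-0.03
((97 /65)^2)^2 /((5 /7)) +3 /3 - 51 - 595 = -56948560658 /89253125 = -638.06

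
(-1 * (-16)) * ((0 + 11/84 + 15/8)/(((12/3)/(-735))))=-11795/2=-5897.50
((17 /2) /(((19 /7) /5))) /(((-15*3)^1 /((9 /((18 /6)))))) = -119 /114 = -1.04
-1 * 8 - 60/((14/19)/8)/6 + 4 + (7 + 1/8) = -5905/56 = -105.45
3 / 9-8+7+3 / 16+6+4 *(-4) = -503 / 48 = -10.48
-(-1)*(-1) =-1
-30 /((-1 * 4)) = 15 /2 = 7.50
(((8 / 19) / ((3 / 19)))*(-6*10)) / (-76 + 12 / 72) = 192 / 91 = 2.11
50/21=2.38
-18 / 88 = -9 / 44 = -0.20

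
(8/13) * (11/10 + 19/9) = 1156/585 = 1.98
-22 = -22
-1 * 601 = -601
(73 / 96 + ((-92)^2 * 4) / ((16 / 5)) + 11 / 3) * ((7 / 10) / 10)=1422547 / 1920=740.91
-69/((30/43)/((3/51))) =-989/170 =-5.82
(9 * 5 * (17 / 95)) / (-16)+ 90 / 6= 4407 / 304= 14.50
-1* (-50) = 50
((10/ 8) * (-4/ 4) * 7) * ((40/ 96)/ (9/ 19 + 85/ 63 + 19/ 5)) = -349125/ 538448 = -0.65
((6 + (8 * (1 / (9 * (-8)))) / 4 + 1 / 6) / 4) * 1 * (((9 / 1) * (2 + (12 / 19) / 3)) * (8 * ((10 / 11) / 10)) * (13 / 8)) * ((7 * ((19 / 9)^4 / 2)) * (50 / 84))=1493.21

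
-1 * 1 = -1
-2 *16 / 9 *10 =-35.56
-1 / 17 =-0.06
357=357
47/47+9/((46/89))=847/46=18.41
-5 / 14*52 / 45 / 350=-13 / 11025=-0.00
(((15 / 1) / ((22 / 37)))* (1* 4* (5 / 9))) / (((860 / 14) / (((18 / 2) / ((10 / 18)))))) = 6993 / 473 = 14.78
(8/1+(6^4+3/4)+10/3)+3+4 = 15781/12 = 1315.08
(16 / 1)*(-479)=-7664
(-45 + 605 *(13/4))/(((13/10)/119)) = 4572575/26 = 175868.27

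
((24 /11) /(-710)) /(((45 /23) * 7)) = -0.00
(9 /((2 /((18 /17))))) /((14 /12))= 486 /119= 4.08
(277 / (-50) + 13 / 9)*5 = -1843 / 90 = -20.48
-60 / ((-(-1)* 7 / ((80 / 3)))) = -1600 / 7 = -228.57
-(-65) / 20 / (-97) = -13 / 388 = -0.03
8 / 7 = 1.14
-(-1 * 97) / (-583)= -97 / 583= -0.17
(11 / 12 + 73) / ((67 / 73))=64751 / 804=80.54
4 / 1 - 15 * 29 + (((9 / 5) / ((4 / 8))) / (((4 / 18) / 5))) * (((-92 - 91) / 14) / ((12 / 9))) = -68605 / 56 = -1225.09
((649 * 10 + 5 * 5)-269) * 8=49968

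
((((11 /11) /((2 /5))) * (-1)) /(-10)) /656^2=1 /1721344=0.00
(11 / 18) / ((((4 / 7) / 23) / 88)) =2164.56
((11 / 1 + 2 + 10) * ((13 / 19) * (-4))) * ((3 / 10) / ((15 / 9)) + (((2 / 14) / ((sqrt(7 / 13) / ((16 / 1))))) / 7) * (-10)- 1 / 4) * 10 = 4186 / 95 + 1913600 * sqrt(91) / 6517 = 2845.13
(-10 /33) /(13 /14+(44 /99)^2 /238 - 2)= 64260 /227029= 0.28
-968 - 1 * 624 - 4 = -1596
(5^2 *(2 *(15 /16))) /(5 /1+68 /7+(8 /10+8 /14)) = 13125 /4504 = 2.91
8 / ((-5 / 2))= -16 / 5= -3.20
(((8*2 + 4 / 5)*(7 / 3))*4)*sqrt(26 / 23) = 166.71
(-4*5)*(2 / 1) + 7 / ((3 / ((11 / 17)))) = -1963 / 51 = -38.49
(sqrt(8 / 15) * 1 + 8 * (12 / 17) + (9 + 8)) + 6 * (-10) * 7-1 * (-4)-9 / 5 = -33588 / 85 + 2 * sqrt(30) / 15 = -394.42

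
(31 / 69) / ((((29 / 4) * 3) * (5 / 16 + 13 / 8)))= 64 / 6003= 0.01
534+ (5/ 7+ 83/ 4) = 15553/ 28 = 555.46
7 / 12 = 0.58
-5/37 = -0.14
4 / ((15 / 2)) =8 / 15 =0.53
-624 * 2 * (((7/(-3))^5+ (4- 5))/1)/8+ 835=954235/81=11780.68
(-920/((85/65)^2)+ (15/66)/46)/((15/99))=-94406589/26588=-3550.72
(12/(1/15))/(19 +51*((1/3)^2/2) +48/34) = 18360/2371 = 7.74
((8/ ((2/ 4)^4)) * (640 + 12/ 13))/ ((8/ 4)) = 533248/ 13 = 41019.08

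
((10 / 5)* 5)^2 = 100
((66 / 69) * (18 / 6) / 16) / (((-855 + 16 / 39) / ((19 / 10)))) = -24453 / 61325360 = -0.00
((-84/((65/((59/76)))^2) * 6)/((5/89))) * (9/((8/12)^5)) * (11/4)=-469543732119/1952288000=-240.51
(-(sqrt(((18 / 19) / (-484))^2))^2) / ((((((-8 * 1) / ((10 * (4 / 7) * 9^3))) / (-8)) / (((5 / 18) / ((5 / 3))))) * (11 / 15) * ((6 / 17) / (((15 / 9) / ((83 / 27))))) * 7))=-376437375 / 472905969074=-0.00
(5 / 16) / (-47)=-5 / 752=-0.01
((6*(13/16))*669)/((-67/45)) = -1174095/536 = -2190.48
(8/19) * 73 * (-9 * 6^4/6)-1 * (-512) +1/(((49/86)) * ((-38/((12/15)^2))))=-59240.45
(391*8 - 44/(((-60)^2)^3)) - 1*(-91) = 37546415999989/11664000000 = 3219.00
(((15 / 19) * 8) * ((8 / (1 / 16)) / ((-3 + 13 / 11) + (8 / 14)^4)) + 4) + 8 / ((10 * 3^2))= -1508104168 / 3220785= -468.24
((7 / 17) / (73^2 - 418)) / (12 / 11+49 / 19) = 1463 / 64034529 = 0.00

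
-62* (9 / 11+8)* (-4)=24056 / 11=2186.91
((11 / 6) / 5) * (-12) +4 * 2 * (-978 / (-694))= 11926 / 1735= 6.87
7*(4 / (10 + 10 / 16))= 224 / 85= 2.64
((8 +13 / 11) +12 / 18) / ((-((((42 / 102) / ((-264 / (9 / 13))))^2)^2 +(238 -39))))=-845318657866608640 / 17080638849877098039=-0.05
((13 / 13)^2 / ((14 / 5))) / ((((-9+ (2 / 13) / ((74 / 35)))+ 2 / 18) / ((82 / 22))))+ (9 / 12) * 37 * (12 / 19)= 388063215 / 22334158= 17.38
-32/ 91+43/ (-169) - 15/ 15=-1900/ 1183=-1.61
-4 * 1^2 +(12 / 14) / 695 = -19454 / 4865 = -4.00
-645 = -645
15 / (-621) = -5 / 207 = -0.02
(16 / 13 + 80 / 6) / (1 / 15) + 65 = 3685 / 13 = 283.46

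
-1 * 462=-462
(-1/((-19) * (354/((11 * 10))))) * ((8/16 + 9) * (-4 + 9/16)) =-0.53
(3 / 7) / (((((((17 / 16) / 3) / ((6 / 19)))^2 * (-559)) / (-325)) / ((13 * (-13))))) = -1051315200 / 31403029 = -33.48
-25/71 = -0.35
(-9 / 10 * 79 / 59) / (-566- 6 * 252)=711 / 1226020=0.00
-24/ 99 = -8/ 33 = -0.24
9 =9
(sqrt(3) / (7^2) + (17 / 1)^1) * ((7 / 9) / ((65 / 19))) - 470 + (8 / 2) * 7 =-256309 / 585 + 19 * sqrt(3) / 4095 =-438.13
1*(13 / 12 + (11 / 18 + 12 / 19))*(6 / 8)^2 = 1591 / 1216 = 1.31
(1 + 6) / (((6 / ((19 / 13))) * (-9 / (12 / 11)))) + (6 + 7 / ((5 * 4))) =158129 / 25740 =6.14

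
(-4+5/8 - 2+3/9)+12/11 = -1043/264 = -3.95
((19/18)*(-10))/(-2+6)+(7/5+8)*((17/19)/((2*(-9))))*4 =-1713/380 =-4.51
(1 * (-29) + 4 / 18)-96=-1123 / 9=-124.78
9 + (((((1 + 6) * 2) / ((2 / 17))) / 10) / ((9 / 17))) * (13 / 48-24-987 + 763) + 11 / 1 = -23969093 / 4320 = -5548.40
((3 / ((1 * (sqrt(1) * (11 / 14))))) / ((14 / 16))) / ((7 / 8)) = 384 / 77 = 4.99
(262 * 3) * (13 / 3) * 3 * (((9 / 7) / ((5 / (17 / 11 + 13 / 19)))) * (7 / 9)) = 4761588 / 1045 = 4556.54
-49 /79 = -0.62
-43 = -43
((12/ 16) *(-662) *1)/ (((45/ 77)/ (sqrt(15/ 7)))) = -3641 *sqrt(105)/ 30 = -1243.64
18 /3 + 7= 13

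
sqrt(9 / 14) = 3 * sqrt(14) / 14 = 0.80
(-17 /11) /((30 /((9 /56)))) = -51 /6160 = -0.01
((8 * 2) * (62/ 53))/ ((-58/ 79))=-39184/ 1537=-25.49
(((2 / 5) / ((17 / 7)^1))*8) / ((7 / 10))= 32 / 17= 1.88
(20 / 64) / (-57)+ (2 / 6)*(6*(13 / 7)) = 23677 / 6384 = 3.71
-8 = -8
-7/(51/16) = -112/51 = -2.20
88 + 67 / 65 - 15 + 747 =53367 / 65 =821.03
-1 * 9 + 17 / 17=-8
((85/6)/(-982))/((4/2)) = -85/11784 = -0.01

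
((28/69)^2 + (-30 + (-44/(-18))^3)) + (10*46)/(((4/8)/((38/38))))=348916786/385641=904.77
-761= -761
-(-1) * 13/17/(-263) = -13/4471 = -0.00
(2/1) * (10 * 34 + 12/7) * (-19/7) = -90896/49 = -1855.02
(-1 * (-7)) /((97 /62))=434 /97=4.47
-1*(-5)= 5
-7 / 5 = -1.40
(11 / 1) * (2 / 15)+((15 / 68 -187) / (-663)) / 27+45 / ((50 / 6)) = 3219721 / 468180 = 6.88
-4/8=-1/2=-0.50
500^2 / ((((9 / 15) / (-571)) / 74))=-52817500000 / 3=-17605833333.33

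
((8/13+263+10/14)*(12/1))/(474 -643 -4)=-288648/15743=-18.34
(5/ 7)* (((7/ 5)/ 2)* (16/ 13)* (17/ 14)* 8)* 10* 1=59.78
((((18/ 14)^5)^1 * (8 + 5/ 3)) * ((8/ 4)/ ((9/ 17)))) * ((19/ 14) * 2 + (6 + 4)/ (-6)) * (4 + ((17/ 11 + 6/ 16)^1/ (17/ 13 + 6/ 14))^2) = 362918553301485/ 516910175936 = 702.09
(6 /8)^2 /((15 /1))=3 /80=0.04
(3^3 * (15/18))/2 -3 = 33/4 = 8.25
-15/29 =-0.52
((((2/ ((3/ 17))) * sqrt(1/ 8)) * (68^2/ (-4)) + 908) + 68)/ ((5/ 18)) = 17568/ 5 -58956 * sqrt(2)/ 5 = -13161.67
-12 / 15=-4 / 5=-0.80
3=3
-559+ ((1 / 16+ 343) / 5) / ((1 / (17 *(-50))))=-471037 / 8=-58879.62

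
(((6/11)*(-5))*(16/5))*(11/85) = -96/85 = -1.13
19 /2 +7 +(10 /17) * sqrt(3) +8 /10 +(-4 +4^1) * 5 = 10 * sqrt(3) /17 +173 /10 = 18.32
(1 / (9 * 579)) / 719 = 1 / 3746709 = 0.00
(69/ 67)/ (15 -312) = -23/ 6633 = -0.00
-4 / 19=-0.21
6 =6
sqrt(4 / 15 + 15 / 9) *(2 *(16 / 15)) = 32 *sqrt(435) / 225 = 2.97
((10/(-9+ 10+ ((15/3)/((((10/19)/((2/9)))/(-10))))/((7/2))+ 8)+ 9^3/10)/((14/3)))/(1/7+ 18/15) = 427869/35156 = 12.17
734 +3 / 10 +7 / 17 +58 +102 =152101 / 170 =894.71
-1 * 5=-5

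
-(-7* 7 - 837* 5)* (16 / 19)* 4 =270976 / 19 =14261.89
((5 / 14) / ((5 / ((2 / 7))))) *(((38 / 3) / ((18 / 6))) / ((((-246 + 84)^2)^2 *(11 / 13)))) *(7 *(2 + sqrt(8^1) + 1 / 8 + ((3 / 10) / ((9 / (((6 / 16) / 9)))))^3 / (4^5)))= 200610349056247 / 91213840762691125248000 + 247 *sqrt(2) / 119325510612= 0.00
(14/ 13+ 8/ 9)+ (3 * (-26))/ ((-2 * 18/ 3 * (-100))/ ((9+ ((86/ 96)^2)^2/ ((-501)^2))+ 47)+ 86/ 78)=-11476573395079404328/ 7671176549018303607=-1.50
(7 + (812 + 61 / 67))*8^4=3358353.19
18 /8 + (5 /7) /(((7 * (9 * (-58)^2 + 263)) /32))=13468339 /5985644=2.25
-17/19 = -0.89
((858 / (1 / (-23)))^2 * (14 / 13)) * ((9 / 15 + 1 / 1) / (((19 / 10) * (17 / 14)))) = 93942680832 / 323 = 290844213.10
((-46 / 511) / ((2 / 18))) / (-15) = 138 / 2555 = 0.05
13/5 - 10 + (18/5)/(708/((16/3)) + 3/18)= -58799/7975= -7.37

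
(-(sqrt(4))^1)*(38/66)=-38/33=-1.15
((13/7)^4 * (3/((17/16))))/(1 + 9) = 685464/204085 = 3.36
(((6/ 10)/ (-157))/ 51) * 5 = -1/ 2669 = -0.00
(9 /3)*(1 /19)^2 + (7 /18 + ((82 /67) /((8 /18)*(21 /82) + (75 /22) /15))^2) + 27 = 1000766224065259 /24850361707938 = 40.27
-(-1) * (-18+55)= 37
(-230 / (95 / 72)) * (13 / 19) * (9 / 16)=-24219 / 361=-67.09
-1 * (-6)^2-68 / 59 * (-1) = -2056 / 59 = -34.85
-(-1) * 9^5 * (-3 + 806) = 47416347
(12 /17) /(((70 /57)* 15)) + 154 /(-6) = -228733 /8925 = -25.63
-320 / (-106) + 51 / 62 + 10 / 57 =752371 / 187302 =4.02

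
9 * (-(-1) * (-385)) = -3465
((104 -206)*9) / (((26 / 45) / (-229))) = 4729995 / 13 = 363845.77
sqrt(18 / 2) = 3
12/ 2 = 6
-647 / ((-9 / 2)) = 143.78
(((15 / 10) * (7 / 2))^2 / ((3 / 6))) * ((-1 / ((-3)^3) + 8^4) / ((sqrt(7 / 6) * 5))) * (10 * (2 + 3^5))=189666995 * sqrt(42) / 12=102431884.47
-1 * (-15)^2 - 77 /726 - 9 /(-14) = -51851 /231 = -224.46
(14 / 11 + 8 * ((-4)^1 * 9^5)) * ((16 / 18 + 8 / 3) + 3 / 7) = -5217093734 / 693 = -7528273.79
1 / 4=0.25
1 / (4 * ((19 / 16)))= 0.21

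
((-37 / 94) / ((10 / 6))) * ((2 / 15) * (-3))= 111 / 1175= 0.09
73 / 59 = 1.24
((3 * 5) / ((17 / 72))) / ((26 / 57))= 30780 / 221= 139.28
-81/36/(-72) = 1/32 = 0.03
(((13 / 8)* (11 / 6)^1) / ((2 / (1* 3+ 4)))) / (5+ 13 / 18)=3003 / 1648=1.82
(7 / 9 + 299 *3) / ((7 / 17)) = 137360 / 63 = 2180.32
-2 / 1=-2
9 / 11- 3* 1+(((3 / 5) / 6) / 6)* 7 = -1363 / 660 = -2.07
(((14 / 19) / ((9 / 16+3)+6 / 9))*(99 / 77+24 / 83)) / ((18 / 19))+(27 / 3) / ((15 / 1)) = 0.89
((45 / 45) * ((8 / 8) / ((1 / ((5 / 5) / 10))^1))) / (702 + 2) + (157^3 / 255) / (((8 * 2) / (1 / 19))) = 340551553 / 6821760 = 49.92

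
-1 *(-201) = 201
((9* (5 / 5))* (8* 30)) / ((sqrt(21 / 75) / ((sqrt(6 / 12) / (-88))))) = -675* sqrt(14) / 77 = -32.80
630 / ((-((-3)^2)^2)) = -70 / 9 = -7.78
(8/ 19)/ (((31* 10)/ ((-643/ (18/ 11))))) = -14146/ 26505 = -0.53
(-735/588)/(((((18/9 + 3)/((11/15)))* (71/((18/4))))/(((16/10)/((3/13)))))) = -143/1775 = -0.08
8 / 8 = 1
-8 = -8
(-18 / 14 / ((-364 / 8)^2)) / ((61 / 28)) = -0.00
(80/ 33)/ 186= 40/ 3069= 0.01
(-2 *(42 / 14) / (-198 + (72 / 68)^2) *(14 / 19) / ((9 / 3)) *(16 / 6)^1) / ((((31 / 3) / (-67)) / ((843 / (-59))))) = 609392336 / 329543733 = 1.85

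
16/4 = 4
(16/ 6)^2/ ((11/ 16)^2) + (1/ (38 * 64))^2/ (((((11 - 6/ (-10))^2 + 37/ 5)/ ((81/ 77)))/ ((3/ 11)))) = 802471958038321/ 53338132463616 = 15.04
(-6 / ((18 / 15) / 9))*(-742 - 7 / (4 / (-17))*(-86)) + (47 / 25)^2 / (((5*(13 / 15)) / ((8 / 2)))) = 2413543641 / 16250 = 148525.76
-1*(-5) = 5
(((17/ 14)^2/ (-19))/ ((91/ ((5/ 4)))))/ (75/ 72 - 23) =0.00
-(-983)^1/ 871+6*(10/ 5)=11435/ 871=13.13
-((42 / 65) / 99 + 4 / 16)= -0.26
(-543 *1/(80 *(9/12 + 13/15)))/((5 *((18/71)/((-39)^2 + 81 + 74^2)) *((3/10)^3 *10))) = -227398445/2619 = -86826.44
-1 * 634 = -634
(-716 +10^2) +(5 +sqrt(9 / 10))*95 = -141 +57*sqrt(10) / 2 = -50.88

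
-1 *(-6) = 6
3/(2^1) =3/2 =1.50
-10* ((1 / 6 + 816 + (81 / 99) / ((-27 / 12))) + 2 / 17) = -8159.21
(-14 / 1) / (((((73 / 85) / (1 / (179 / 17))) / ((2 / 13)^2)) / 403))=-2508520 / 169871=-14.77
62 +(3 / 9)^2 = 559 / 9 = 62.11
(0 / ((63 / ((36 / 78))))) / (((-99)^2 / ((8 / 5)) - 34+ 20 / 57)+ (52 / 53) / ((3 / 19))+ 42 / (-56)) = 0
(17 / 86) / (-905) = -17 / 77830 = -0.00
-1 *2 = -2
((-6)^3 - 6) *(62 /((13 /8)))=-110112 /13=-8470.15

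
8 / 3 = 2.67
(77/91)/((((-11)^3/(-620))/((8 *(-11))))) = -4960/143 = -34.69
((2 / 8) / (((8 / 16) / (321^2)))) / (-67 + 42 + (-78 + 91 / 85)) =-505.45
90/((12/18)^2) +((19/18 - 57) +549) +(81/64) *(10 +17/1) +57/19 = 422051/576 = 732.73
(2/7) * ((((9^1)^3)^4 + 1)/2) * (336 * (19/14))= 128787868635792/7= 18398266947970.29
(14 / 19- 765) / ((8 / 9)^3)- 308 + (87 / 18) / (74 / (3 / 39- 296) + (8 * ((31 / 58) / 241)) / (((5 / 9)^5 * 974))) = -105530047786701336209 / 74551387144594944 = -1415.53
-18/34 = -9/17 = -0.53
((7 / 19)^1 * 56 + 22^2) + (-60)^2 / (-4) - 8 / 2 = -7588 / 19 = -399.37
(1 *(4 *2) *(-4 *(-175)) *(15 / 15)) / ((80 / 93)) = 6510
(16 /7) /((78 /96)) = 256 /91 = 2.81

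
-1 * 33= -33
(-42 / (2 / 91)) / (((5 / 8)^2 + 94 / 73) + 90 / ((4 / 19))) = -8928192 / 2005121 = -4.45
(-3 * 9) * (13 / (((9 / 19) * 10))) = -741 / 10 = -74.10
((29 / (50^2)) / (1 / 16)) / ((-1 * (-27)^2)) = -0.00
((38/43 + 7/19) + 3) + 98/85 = 375356/69445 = 5.41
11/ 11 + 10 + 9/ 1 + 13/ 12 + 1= 265/ 12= 22.08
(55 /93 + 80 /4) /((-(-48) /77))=147455 /4464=33.03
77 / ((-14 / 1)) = -11 / 2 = -5.50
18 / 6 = 3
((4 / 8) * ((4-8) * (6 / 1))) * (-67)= 804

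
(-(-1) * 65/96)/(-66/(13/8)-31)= -845/89376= -0.01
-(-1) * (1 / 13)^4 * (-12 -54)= -66 / 28561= -0.00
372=372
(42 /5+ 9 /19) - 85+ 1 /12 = -76.04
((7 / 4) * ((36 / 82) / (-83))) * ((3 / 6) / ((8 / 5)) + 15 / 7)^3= -0.14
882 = 882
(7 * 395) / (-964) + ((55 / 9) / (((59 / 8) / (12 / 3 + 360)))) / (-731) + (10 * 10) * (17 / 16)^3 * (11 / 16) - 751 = -1029675510237389 / 1532670787584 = -671.82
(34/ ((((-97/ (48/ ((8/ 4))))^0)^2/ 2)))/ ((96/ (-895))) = -633.96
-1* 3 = -3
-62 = -62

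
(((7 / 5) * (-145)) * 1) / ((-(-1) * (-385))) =29 / 55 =0.53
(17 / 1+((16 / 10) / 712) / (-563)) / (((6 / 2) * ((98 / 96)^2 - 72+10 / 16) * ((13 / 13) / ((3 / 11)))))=-9812952576 / 446582896595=-0.02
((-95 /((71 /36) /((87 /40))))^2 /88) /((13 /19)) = 4205177451 /23067616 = 182.30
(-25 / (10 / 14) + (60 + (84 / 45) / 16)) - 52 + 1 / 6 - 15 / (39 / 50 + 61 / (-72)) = 1426037 / 7260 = 196.42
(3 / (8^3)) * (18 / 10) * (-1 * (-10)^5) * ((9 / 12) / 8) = 50625 / 512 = 98.88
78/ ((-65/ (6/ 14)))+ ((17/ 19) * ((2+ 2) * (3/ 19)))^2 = -889218/ 4561235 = -0.19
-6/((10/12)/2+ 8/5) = -360/121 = -2.98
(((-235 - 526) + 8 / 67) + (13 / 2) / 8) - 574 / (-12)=-712.23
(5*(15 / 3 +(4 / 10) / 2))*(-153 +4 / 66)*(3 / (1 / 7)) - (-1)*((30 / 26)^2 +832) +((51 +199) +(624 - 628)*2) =-153236585 / 1859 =-82429.58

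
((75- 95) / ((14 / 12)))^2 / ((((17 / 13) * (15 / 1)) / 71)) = 886080 / 833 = 1063.72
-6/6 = -1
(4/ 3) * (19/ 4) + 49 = 166/ 3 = 55.33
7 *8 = 56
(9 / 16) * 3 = 1.69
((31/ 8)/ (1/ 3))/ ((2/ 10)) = 465/ 8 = 58.12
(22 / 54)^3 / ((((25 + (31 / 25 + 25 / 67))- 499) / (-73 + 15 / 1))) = 64653325 / 7787067192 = 0.01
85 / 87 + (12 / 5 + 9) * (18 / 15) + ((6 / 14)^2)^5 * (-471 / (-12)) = 36040277608759 / 2457534666300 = 14.67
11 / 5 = 2.20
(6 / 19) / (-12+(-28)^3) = -3 / 208658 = -0.00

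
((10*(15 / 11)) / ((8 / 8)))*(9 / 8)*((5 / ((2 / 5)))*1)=16875 / 88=191.76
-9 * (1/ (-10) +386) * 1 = -34731/ 10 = -3473.10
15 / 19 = 0.79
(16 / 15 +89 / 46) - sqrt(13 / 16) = 2071 / 690 - sqrt(13) / 4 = 2.10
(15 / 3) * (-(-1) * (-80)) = -400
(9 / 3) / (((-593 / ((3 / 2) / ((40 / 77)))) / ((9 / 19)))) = -6237 / 901360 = -0.01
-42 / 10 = -21 / 5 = -4.20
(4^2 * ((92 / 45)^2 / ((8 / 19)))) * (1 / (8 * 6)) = 20102 / 6075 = 3.31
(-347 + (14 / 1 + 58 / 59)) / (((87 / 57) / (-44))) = 16376404 / 1711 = 9571.25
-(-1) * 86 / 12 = 43 / 6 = 7.17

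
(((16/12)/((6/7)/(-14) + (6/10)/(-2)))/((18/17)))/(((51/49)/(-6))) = 96040/4779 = 20.10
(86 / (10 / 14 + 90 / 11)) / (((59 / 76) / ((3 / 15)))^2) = 38248672 / 59612125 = 0.64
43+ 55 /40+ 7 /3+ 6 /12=1133 /24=47.21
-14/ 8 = -7/ 4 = -1.75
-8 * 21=-168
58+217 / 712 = 41513 / 712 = 58.30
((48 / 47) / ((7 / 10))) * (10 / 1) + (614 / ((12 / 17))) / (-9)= -82.06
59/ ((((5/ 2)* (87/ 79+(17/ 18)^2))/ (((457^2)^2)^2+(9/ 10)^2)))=143655982929074641755503389842/ 6377375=22525879837562420550070.11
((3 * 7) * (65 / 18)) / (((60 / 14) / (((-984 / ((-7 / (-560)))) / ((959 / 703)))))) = -419662880 / 411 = -1021077.57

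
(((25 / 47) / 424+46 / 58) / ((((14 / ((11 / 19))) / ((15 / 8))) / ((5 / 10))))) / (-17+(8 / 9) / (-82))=-0.00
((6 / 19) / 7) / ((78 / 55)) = 55 / 1729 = 0.03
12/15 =4/5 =0.80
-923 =-923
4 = 4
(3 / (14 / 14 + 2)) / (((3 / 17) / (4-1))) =17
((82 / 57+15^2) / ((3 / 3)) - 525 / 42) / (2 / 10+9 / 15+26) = 121945 / 15276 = 7.98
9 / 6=3 / 2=1.50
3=3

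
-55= -55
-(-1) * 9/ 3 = 3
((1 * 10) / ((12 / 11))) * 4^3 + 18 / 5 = 8854 / 15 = 590.27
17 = 17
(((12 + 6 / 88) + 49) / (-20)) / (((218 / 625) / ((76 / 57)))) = -11.67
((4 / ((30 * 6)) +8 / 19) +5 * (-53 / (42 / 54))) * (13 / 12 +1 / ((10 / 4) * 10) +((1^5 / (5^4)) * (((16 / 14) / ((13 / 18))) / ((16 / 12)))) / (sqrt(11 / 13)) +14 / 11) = -8051389727 / 9875250 - 24438264 * sqrt(143) / 416040625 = -816.01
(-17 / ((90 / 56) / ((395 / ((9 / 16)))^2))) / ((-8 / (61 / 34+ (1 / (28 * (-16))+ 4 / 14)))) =987513430 / 729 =1354613.76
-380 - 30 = -410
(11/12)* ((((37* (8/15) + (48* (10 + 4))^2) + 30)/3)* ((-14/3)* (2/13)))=-521636962/5265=-99076.35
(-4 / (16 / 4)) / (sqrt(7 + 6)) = -sqrt(13) / 13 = -0.28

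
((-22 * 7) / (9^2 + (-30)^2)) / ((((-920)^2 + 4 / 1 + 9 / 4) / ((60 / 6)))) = -1232 / 664259625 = -0.00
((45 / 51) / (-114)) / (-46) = 5 / 29716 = 0.00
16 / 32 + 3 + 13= 33 / 2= 16.50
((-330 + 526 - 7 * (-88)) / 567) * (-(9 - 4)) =-580 / 81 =-7.16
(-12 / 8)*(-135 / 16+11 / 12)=361 / 32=11.28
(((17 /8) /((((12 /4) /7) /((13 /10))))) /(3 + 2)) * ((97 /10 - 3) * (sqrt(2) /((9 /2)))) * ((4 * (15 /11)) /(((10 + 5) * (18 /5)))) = 103649 * sqrt(2) /534600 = 0.27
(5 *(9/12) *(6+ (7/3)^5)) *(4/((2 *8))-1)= -91325/432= -211.40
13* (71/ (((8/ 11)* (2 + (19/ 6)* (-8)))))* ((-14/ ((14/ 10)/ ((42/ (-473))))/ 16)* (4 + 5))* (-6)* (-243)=-54502227/ 1376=-39609.18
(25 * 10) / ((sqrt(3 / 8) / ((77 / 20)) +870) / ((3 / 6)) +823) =3799006750 / 38947416601 - 192500 * sqrt(6) / 38947416601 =0.10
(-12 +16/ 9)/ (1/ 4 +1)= -368/ 45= -8.18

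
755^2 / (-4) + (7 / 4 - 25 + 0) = -285059 / 2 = -142529.50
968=968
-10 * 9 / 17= -90 / 17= -5.29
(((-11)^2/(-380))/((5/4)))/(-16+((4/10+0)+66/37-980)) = 4477/17466320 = 0.00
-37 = -37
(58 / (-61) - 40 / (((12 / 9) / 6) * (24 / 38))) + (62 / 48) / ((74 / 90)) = -5134763 / 18056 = -284.38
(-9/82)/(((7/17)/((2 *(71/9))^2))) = -171394/2583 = -66.35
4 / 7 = 0.57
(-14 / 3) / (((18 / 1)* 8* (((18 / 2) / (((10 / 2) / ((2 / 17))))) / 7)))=-4165 / 3888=-1.07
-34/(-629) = 2/37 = 0.05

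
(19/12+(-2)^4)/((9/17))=3587/108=33.21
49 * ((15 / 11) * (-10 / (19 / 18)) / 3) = -44100 / 209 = -211.00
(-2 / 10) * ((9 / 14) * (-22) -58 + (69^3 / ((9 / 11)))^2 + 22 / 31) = -34982805021756 / 1085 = -32242216609.91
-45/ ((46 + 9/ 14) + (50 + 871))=-630/ 13547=-0.05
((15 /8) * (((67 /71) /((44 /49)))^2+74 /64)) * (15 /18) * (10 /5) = 1103118375 /156150016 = 7.06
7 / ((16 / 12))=21 / 4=5.25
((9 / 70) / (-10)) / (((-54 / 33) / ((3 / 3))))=11 / 1400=0.01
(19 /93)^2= 0.04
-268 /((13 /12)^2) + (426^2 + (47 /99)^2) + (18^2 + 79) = 300880870480 /1656369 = 181650.87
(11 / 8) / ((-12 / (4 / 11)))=-1 / 24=-0.04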